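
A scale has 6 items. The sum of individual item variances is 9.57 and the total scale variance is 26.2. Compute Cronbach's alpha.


alpha = (k/(k-1)) * (1 - sum(si^2)/s_total^2)
= (6/5) * (1 - 9.57/26.2)
alpha = 0.7617

0.7617


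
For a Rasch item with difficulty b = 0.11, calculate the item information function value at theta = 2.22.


P = 1/(1+exp(-(2.22-0.11))) = 0.8919
I = P*(1-P) = 0.8919 * 0.1081
I = 0.0964

0.0964


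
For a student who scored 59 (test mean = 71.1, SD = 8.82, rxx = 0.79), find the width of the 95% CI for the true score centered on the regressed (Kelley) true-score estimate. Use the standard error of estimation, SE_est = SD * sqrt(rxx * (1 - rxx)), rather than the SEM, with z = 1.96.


True score estimate = 0.79*59 + 0.21*71.1 = 61.541
SE_est = SD * sqrt(rxx * (1 - rxx)) = 8.82 * sqrt(0.79 * 0.21) = 8.82 * sqrt(0.1659) = 3.592459
CI = T_est +/- z * SE_est, so width = 2 * z * SE_est = 2 * 1.96 * 3.592459
Width = 14.0824

14.0824


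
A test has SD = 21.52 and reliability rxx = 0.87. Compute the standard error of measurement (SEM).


SEM = SD * sqrt(1 - rxx)
SEM = 21.52 * sqrt(1 - 0.87)
SEM = 21.52 * sqrt(0.13) = 21.52 * 0.360555
SEM = 7.7591

7.7591


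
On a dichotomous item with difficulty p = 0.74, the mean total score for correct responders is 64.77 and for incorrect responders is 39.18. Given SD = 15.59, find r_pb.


q = 1 - p = 0.26
rpb = ((M1 - M0) / SD) * sqrt(p * q)
rpb = ((64.77 - 39.18) / 15.59) * sqrt(0.74 * 0.26)
rpb = 0.72

0.72


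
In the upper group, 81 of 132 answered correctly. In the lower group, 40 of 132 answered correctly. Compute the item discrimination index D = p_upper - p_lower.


p_upper = 81/132 = 0.6136
p_lower = 40/132 = 0.303
D = 0.6136 - 0.303 = 0.3106

0.3106


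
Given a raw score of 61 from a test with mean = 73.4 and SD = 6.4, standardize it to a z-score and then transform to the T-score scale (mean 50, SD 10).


z = (X - mean) / SD = (61 - 73.4) / 6.4
z = -12.4 / 6.4
z = -1.9375
T-score = T = 50 + 10z
Carry z at full precision (z = -12.4 / 6.4) into the conversion:
T-score = 50 + 10 * (-12.4 / 6.4) = 50 + -124 / 6.4
T-score = 50 + -19.375
T-score = 30.625

30.625


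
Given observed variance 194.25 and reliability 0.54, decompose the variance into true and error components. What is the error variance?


var_true = rxx * var_obs = 0.54 * 194.25 = 104.895
var_error = var_obs - var_true
var_error = 194.25 - 104.895
var_error = 89.355

89.355


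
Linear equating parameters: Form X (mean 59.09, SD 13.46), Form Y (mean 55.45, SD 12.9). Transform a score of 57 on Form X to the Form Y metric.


slope = SD_Y / SD_X = 12.9 / 13.46 ~ 0.9584
intercept = mean_Y - slope * mean_X = 55.45 - (12.9 / 13.46) * 59.09 ~ -1.1816
Y = slope * X + intercept. To avoid rounding drift from the rounded slope/intercept, evaluate the equivalent form Y = mean_Y + SD_Y * (X - mean_X) / SD_X at full precision:
Y = 55.45 + 12.9 * (57 - 59.09) / 13.46
Y = 55.45 - 12.9 * 2.09 / 13.46
Y = 55.45 - 26.961 / 13.46
Y = 55.45 - 2.003
Y = 53.447

53.447


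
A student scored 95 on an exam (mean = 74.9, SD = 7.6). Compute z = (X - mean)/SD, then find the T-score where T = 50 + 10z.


z = (X - mean) / SD = (95 - 74.9) / 7.6
z = 20.1 / 7.6
z = 2.6447
T-score = T = 50 + 10z
Carry z at full precision (z = 20.1 / 7.6) into the conversion:
T-score = 50 + 10 * (20.1 / 7.6) = 50 + 201 / 7.6
T-score = 50 + 26.4474
T-score = 76.4474

76.4474


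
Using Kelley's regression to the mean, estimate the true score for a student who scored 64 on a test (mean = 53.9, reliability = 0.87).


T_est = rxx * X + (1 - rxx) * mean
T_est = 0.87 * 64 + 0.13 * 53.9
T_est = 55.68 + 7.007
T_est = 62.687

62.687


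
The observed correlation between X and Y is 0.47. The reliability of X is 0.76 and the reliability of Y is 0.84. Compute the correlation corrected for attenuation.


r_corrected = rxy / sqrt(rxx * ryy)
= 0.47 / sqrt(0.76 * 0.84)
= 0.47 / sqrt(0.6384)
= 0.47 / 0.798999
r_corrected = 0.5882

0.5882


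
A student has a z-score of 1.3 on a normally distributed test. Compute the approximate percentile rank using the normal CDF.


CDF(z) = 0.5 * (1 + erf(z/sqrt(2)))
erf(0.9192) = 0.8064
CDF = 0.9032
Percentile rank = 0.9032 * 100 = 90.32

90.32


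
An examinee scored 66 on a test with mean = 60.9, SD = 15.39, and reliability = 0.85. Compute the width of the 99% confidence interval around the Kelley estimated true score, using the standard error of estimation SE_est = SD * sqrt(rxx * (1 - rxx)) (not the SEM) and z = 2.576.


True score estimate = 0.85*66 + 0.15*60.9 = 65.235
SE_est = SD * sqrt(rxx * (1 - rxx)) = 15.39 * sqrt(0.85 * 0.15) = 15.39 * sqrt(0.1275) = 5.495329
CI = T_est +/- z * SE_est, so width = 2 * z * SE_est = 2 * 2.576 * 5.495329
Width = 28.3119

28.3119


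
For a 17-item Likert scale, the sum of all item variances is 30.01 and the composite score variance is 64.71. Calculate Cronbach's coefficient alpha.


alpha = (k/(k-1)) * (1 - sum(si^2)/s_total^2)
= (17/16) * (1 - 30.01/64.71)
alpha = 0.5698

0.5698


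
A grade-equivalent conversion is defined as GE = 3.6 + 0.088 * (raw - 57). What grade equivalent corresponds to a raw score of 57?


raw - median = 57 - 57 = 0
slope * diff = 0.088 * 0 = 0.0
GE = 3.6 + 0.0
GE = 3.6

3.6


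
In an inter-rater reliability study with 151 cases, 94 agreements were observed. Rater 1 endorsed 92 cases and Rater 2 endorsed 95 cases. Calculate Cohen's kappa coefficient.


P_o = 94/151 = 0.622517
P_e = (92*95 + 59*56) / 22801 = 0.528222
kappa = (P_o - P_e) / (1 - P_e)
kappa = (0.622517 - 0.528222) / (1 - 0.528222)
kappa = 0.1999

0.1999


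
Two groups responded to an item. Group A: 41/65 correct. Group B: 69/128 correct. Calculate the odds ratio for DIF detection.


Odds_A = 41/24 = 1.7083
Odds_B = 69/59 = 1.1695
OR = Odds_A / Odds_B = 1.7083 / 1.1695
Exactly, OR = (41 * 59) / (24 * 69) = 2419 / 1656
OR = 1.4607

1.4607


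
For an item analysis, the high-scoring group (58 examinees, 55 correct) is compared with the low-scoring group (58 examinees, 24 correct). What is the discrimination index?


p_upper = 55/58 = 0.9483
p_lower = 24/58 = 0.4138
D = 0.9483 - 0.4138 = 0.5345

0.5345


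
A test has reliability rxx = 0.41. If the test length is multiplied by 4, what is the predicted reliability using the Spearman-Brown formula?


r_new = (n * rxx) / (1 + (n-1) * rxx)
r_new = (4 * 0.41) / (1 + 3 * 0.41)
r_new = 1.64 / 2.23
r_new = 0.7354

0.7354


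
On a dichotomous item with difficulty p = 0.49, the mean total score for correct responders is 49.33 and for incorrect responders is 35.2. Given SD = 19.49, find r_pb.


q = 1 - p = 0.51
rpb = ((M1 - M0) / SD) * sqrt(p * q)
rpb = ((49.33 - 35.2) / 19.49) * sqrt(0.49 * 0.51)
rpb = 0.3624

0.3624


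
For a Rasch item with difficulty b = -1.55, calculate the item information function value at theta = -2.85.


P = 1/(1+exp(-(-2.85--1.55))) = 0.2142
I = P*(1-P) = 0.2142 * 0.7858
I = 0.1683

0.1683


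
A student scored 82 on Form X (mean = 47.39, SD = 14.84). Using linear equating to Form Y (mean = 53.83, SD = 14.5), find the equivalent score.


slope = SD_Y / SD_X = 14.5 / 14.84 ~ 0.9771
intercept = mean_Y - slope * mean_X = 53.83 - (14.5 / 14.84) * 47.39 ~ 7.5258
Y = slope * X + intercept. To avoid rounding drift from the rounded slope/intercept, evaluate the equivalent form Y = mean_Y + SD_Y * (X - mean_X) / SD_X at full precision:
Y = 53.83 + 14.5 * (82 - 47.39) / 14.84
Y = 53.83 + 14.5 * 34.61 / 14.84
Y = 53.83 + 501.845 / 14.84
Y = 53.83 + 33.817
Y = 87.647

87.647


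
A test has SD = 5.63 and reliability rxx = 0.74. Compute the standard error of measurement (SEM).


SEM = SD * sqrt(1 - rxx)
SEM = 5.63 * sqrt(1 - 0.74)
SEM = 5.63 * sqrt(0.26) = 5.63 * 0.509902
SEM = 2.8707

2.8707


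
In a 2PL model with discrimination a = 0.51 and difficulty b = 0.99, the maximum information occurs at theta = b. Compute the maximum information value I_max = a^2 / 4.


For 2PL, max info at theta = b = 0.99
I_max = a^2 / 4 = 0.51^2 / 4
= 0.2601 / 4
I_max = 0.065

0.065


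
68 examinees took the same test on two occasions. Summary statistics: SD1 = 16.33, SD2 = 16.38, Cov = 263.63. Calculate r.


r = cov(X,Y) / (SD_X * SD_Y)
r = 263.63 / (16.33 * 16.38)
r = 263.63 / 267.4854
r = 0.9856

0.9856


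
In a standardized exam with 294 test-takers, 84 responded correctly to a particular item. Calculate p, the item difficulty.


Item difficulty p = number correct / total examinees
p = 84 / 294
p = 0.2857

0.2857


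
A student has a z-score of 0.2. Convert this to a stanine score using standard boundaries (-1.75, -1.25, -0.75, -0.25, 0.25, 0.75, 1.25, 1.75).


Stanine boundaries: [-1.75, -1.25, -0.75, -0.25, 0.25, 0.75, 1.25, 1.75]
z = 0.2
Check each boundary:
  z >= -1.75 -> could be stanine 2
  z >= -1.25 -> could be stanine 3
  z >= -0.75 -> could be stanine 4
  z >= -0.25 -> could be stanine 5
  z < 0.25
  z < 0.75
  z < 1.25
  z < 1.75
Highest qualifying boundary gives stanine = 5

5


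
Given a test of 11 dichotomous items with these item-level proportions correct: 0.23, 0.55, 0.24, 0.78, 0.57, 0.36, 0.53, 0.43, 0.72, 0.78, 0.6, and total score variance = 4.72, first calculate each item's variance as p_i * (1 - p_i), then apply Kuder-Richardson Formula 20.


For each item, compute p_i * q_i:
  Item 1: 0.23 * 0.77 = 0.1771
  Item 2: 0.55 * 0.45 = 0.2475
  Item 3: 0.24 * 0.76 = 0.1824
  Item 4: 0.78 * 0.22 = 0.1716
  Item 5: 0.57 * 0.43 = 0.2451
  Item 6: 0.36 * 0.64 = 0.2304
  Item 7: 0.53 * 0.47 = 0.2491
  Item 8: 0.43 * 0.57 = 0.2451
  Item 9: 0.72 * 0.28 = 0.2016
  Item 10: 0.78 * 0.22 = 0.1716
  Item 11: 0.6 * 0.4 = 0.24
Sum(p_i * q_i) = 0.1771 + 0.2475 + 0.1824 + 0.1716 + 0.2451 + 0.2304 + 0.2491 + 0.2451 + 0.2016 + 0.1716 + 0.24 = 2.3615
KR-20 = (k/(k-1)) * (1 - Sum(p_i*q_i) / Var_total)
= (11/10) * (1 - 2.3615/4.72)
= 1.1 * 0.4997
KR-20 = 0.5497

0.5497


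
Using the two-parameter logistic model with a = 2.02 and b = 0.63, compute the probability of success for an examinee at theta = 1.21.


a*(theta - b) = 2.02 * (1.21 - 0.63) = 1.1716
exp(-1.1716) = 0.3099
P = 1 / (1 + 0.3099)
P = 0.7634

0.7634


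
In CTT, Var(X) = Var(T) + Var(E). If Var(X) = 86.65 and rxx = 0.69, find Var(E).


var_true = rxx * var_obs = 0.69 * 86.65 = 59.7885
var_error = var_obs - var_true
var_error = 86.65 - 59.7885
var_error = 26.8615

26.8615


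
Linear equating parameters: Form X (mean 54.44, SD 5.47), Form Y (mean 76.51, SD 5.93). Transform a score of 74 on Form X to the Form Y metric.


slope = SD_Y / SD_X = 5.93 / 5.47 ~ 1.0841
intercept = mean_Y - slope * mean_X = 76.51 - (5.93 / 5.47) * 54.44 ~ 17.4919
Y = slope * X + intercept. To avoid rounding drift from the rounded slope/intercept, evaluate the equivalent form Y = mean_Y + SD_Y * (X - mean_X) / SD_X at full precision:
Y = 76.51 + 5.93 * (74 - 54.44) / 5.47
Y = 76.51 + 5.93 * 19.56 / 5.47
Y = 76.51 + 115.9908 / 5.47
Y = 76.51 + 21.2049
Y = 97.7149

97.7149


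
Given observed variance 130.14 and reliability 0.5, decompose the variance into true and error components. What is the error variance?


var_true = rxx * var_obs = 0.5 * 130.14 = 65.07
var_error = var_obs - var_true
var_error = 130.14 - 65.07
var_error = 65.07

65.07


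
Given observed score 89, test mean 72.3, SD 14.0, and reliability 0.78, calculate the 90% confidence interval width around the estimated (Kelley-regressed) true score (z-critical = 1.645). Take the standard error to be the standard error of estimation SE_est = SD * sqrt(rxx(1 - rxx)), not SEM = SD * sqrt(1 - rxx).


True score estimate = 0.78*89 + 0.22*72.3 = 85.326
SE_est = SD * sqrt(rxx * (1 - rxx)) = 14.0 * sqrt(0.78 * 0.22) = 14.0 * sqrt(0.1716) = 5.799448
CI = T_est +/- z * SE_est, so width = 2 * z * SE_est = 2 * 1.645 * 5.799448
Width = 19.0802

19.0802


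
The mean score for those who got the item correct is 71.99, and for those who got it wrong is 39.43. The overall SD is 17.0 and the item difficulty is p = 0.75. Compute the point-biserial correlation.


q = 1 - p = 0.25
rpb = ((M1 - M0) / SD) * sqrt(p * q)
rpb = ((71.99 - 39.43) / 17.0) * sqrt(0.75 * 0.25)
rpb = 0.8293

0.8293


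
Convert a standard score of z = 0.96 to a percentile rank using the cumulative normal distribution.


CDF(z) = 0.5 * (1 + erf(z/sqrt(2)))
erf(0.6788) = 0.6629
CDF = 0.8315
Percentile rank = 0.8315 * 100 = 83.15

83.15


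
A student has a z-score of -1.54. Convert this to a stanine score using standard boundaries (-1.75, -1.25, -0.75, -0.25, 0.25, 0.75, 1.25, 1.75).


Stanine boundaries: [-1.75, -1.25, -0.75, -0.25, 0.25, 0.75, 1.25, 1.75]
z = -1.54
Check each boundary:
  z >= -1.75 -> could be stanine 2
  z < -1.25
  z < -0.75
  z < -0.25
  z < 0.25
  z < 0.75
  z < 1.25
  z < 1.75
Highest qualifying boundary gives stanine = 2

2


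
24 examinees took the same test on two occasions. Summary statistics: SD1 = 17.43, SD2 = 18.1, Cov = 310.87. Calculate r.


r = cov(X,Y) / (SD_X * SD_Y)
r = 310.87 / (17.43 * 18.1)
r = 310.87 / 315.483
r = 0.9854

0.9854


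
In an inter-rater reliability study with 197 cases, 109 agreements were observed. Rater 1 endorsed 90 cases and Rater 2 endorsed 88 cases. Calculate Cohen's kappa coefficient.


P_o = 109/197 = 0.553299
P_e = (90*88 + 107*109) / 38809 = 0.504599
kappa = (P_o - P_e) / (1 - P_e)
kappa = (0.553299 - 0.504599) / (1 - 0.504599)
kappa = 0.0983

0.0983


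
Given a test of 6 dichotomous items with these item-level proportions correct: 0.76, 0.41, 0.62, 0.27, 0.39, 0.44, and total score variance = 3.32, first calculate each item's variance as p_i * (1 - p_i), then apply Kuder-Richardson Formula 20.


For each item, compute p_i * q_i:
  Item 1: 0.76 * 0.24 = 0.1824
  Item 2: 0.41 * 0.59 = 0.2419
  Item 3: 0.62 * 0.38 = 0.2356
  Item 4: 0.27 * 0.73 = 0.1971
  Item 5: 0.39 * 0.61 = 0.2379
  Item 6: 0.44 * 0.56 = 0.2464
Sum(p_i * q_i) = 0.1824 + 0.2419 + 0.2356 + 0.1971 + 0.2379 + 0.2464 = 1.3413
KR-20 = (k/(k-1)) * (1 - Sum(p_i*q_i) / Var_total)
= (6/5) * (1 - 1.3413/3.32)
= 1.2 * 0.596
KR-20 = 0.7152

0.7152


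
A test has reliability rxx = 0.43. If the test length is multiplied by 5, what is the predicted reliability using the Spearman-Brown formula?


r_new = (n * rxx) / (1 + (n-1) * rxx)
r_new = (5 * 0.43) / (1 + 4 * 0.43)
r_new = 2.15 / 2.72
r_new = 0.7904

0.7904


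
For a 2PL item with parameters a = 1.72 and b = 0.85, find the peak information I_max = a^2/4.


For 2PL, max info at theta = b = 0.85
I_max = a^2 / 4 = 1.72^2 / 4
= 2.9584 / 4
I_max = 0.7396

0.7396


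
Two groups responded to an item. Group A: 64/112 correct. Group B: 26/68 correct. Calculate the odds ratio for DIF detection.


Odds_A = 64/48 = 1.3333
Odds_B = 26/42 = 0.619
OR = Odds_A / Odds_B = 1.3333 / 0.619
Exactly, OR = (64 * 42) / (48 * 26) = 2688 / 1248
OR = 2.1538

2.1538


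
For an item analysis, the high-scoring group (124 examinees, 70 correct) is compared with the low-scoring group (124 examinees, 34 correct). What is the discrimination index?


p_upper = 70/124 = 0.5645
p_lower = 34/124 = 0.2742
D = 0.5645 - 0.2742 = 0.2903

0.2903


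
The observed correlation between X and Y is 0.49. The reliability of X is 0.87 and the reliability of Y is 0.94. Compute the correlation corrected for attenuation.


r_corrected = rxy / sqrt(rxx * ryy)
= 0.49 / sqrt(0.87 * 0.94)
= 0.49 / sqrt(0.8178)
= 0.49 / 0.904323
r_corrected = 0.5418

0.5418


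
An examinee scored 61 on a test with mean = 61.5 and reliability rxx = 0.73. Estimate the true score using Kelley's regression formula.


T_est = rxx * X + (1 - rxx) * mean
T_est = 0.73 * 61 + 0.27 * 61.5
T_est = 44.53 + 16.605
T_est = 61.135

61.135


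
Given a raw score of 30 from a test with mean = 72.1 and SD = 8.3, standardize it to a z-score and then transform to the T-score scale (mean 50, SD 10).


z = (X - mean) / SD = (30 - 72.1) / 8.3
z = -42.1 / 8.3
z = -5.0723
T-score = T = 50 + 10z
Carry z at full precision (z = -42.1 / 8.3) into the conversion:
T-score = 50 + 10 * (-42.1 / 8.3) = 50 + -421 / 8.3
T-score = 50 + -50.7229
T-score = -0.7229

-0.7229


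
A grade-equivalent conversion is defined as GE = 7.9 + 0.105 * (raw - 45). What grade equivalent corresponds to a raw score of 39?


raw - median = 39 - 45 = -6
slope * diff = 0.105 * -6 = -0.63
GE = 7.9 + -0.63
GE = 7.27

7.27


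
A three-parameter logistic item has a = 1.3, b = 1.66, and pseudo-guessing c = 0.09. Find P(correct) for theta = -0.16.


logit = 1.3*(-0.16 - 1.66) = -2.366
P* = 1/(1 + exp(--2.366)) = 0.0858
P = 0.09 + (1 - 0.09) * 0.0858
P = 0.1681

0.1681


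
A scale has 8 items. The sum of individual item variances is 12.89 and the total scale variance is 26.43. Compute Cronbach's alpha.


alpha = (k/(k-1)) * (1 - sum(si^2)/s_total^2)
= (8/7) * (1 - 12.89/26.43)
alpha = 0.5855

0.5855


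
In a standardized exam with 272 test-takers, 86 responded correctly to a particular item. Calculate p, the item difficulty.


Item difficulty p = number correct / total examinees
p = 86 / 272
p = 0.3162

0.3162


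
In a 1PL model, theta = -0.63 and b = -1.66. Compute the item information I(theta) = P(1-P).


P = 1/(1+exp(-(-0.63--1.66))) = 0.7369
I = P*(1-P) = 0.7369 * 0.2631
I = 0.1939

0.1939


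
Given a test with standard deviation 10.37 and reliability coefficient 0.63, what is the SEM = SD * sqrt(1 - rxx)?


SEM = SD * sqrt(1 - rxx)
SEM = 10.37 * sqrt(1 - 0.63)
SEM = 10.37 * sqrt(0.37) = 10.37 * 0.608276
SEM = 6.3078

6.3078


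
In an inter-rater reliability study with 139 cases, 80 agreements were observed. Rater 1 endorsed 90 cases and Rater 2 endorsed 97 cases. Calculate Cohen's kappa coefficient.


P_o = 80/139 = 0.57554
P_e = (90*97 + 49*42) / 19321 = 0.558356
kappa = (P_o - P_e) / (1 - P_e)
kappa = (0.57554 - 0.558356) / (1 - 0.558356)
kappa = 0.0389

0.0389


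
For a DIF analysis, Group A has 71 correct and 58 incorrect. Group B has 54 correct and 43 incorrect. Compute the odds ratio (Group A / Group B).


Odds_A = 71/58 = 1.2241
Odds_B = 54/43 = 1.2558
OR = Odds_A / Odds_B = 1.2241 / 1.2558
Exactly, OR = (71 * 43) / (58 * 54) = 3053 / 3132
OR = 0.9748

0.9748


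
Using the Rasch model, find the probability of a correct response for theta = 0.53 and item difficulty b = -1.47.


theta - b = 0.53 - -1.47 = 2.0
exp(-(theta - b)) = exp(-2.0) = 0.1353
P = 1 / (1 + 0.1353)
P = 0.8808

0.8808


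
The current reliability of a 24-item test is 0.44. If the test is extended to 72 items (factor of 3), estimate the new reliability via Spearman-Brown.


r_new = (n * rxx) / (1 + (n-1) * rxx)
r_new = (3 * 0.44) / (1 + 2 * 0.44)
r_new = 1.32 / 1.88
r_new = 0.7021

0.7021


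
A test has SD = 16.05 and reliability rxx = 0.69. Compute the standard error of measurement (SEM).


SEM = SD * sqrt(1 - rxx)
SEM = 16.05 * sqrt(1 - 0.69)
SEM = 16.05 * sqrt(0.31) = 16.05 * 0.556776
SEM = 8.9363

8.9363


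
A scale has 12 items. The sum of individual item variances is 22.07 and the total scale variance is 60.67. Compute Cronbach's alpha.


alpha = (k/(k-1)) * (1 - sum(si^2)/s_total^2)
= (12/11) * (1 - 22.07/60.67)
alpha = 0.6941

0.6941


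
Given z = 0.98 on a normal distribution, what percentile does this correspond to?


CDF(z) = 0.5 * (1 + erf(z/sqrt(2)))
erf(0.693) = 0.6729
CDF = 0.8365
Percentile rank = 0.8365 * 100 = 83.65

83.65


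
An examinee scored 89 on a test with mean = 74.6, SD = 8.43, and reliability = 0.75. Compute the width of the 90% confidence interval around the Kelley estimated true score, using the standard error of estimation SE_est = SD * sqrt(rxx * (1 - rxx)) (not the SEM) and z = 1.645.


True score estimate = 0.75*89 + 0.25*74.6 = 85.4
SE_est = SD * sqrt(rxx * (1 - rxx)) = 8.43 * sqrt(0.75 * 0.25) = 8.43 * sqrt(0.1875) = 3.650297
CI = T_est +/- z * SE_est, so width = 2 * z * SE_est = 2 * 1.645 * 3.650297
Width = 12.0095

12.0095


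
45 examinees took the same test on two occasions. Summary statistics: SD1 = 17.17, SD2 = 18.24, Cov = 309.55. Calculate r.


r = cov(X,Y) / (SD_X * SD_Y)
r = 309.55 / (17.17 * 18.24)
r = 309.55 / 313.1808
r = 0.9884

0.9884


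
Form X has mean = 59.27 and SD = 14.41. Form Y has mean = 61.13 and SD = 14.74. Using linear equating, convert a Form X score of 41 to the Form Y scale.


slope = SD_Y / SD_X = 14.74 / 14.41 ~ 1.0229
intercept = mean_Y - slope * mean_X = 61.13 - (14.74 / 14.41) * 59.27 ~ 0.5027
Y = slope * X + intercept. To avoid rounding drift from the rounded slope/intercept, evaluate the equivalent form Y = mean_Y + SD_Y * (X - mean_X) / SD_X at full precision:
Y = 61.13 + 14.74 * (41 - 59.27) / 14.41
Y = 61.13 - 14.74 * 18.27 / 14.41
Y = 61.13 - 269.2998 / 14.41
Y = 61.13 - 18.6884
Y = 42.4416

42.4416


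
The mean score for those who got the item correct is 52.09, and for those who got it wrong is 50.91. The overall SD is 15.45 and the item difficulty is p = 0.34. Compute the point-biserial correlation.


q = 1 - p = 0.66
rpb = ((M1 - M0) / SD) * sqrt(p * q)
rpb = ((52.09 - 50.91) / 15.45) * sqrt(0.34 * 0.66)
rpb = 0.0362

0.0362


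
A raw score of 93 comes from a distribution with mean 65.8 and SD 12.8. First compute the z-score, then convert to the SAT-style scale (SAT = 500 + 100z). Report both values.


z = (X - mean) / SD = (93 - 65.8) / 12.8
z = 27.2 / 12.8
z = 2.125
SAT-scale = SAT = 500 + 100z
Carry z at full precision (z = 27.2 / 12.8) into the conversion:
SAT-scale = 500 + 100 * (27.2 / 12.8) = 500 + 2720 / 12.8
SAT-scale = 500 + 212.5
SAT-scale = 712.5

712.5


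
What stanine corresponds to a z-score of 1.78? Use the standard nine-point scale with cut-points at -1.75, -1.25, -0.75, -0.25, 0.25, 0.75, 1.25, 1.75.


Stanine boundaries: [-1.75, -1.25, -0.75, -0.25, 0.25, 0.75, 1.25, 1.75]
z = 1.78
Check each boundary:
  z >= -1.75 -> could be stanine 2
  z >= -1.25 -> could be stanine 3
  z >= -0.75 -> could be stanine 4
  z >= -0.25 -> could be stanine 5
  z >= 0.25 -> could be stanine 6
  z >= 0.75 -> could be stanine 7
  z >= 1.25 -> could be stanine 8
  z >= 1.75 -> could be stanine 9
Highest qualifying boundary gives stanine = 9

9


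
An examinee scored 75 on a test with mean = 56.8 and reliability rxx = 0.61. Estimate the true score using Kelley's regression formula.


T_est = rxx * X + (1 - rxx) * mean
T_est = 0.61 * 75 + 0.39 * 56.8
T_est = 45.75 + 22.152
T_est = 67.902

67.902


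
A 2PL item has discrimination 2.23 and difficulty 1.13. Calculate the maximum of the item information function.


For 2PL, max info at theta = b = 1.13
I_max = a^2 / 4 = 2.23^2 / 4
= 4.9729 / 4
I_max = 1.2432

1.2432


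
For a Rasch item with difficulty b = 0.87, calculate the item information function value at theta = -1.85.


P = 1/(1+exp(-(-1.85-0.87))) = 0.0618
I = P*(1-P) = 0.0618 * 0.9382
I = 0.058

0.058


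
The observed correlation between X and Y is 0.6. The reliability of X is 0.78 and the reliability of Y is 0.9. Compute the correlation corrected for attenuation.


r_corrected = rxy / sqrt(rxx * ryy)
= 0.6 / sqrt(0.78 * 0.9)
= 0.6 / sqrt(0.702)
= 0.6 / 0.837854
r_corrected = 0.7161

0.7161


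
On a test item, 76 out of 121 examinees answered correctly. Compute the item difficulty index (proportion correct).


Item difficulty p = number correct / total examinees
p = 76 / 121
p = 0.6281

0.6281


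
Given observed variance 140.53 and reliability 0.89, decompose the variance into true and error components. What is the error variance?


var_true = rxx * var_obs = 0.89 * 140.53 = 125.0717
var_error = var_obs - var_true
var_error = 140.53 - 125.0717
var_error = 15.4583

15.4583


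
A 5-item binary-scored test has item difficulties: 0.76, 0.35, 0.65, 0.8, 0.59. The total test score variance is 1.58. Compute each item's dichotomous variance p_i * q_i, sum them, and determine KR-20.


For each item, compute p_i * q_i:
  Item 1: 0.76 * 0.24 = 0.1824
  Item 2: 0.35 * 0.65 = 0.2275
  Item 3: 0.65 * 0.35 = 0.2275
  Item 4: 0.8 * 0.2 = 0.16
  Item 5: 0.59 * 0.41 = 0.2419
Sum(p_i * q_i) = 0.1824 + 0.2275 + 0.2275 + 0.16 + 0.2419 = 1.0393
KR-20 = (k/(k-1)) * (1 - Sum(p_i*q_i) / Var_total)
= (5/4) * (1 - 1.0393/1.58)
= 1.25 * 0.3422
KR-20 = 0.4278

0.4278


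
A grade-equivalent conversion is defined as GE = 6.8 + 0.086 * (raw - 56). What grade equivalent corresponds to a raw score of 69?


raw - median = 69 - 56 = 13
slope * diff = 0.086 * 13 = 1.118
GE = 6.8 + 1.118
GE = 7.918

7.918


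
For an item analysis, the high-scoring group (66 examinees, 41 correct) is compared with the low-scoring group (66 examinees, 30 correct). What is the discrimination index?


p_upper = 41/66 = 0.6212
p_lower = 30/66 = 0.4545
D = 0.6212 - 0.4545 = 0.1667

0.1667


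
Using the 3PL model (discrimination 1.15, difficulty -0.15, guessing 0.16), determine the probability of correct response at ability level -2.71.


logit = 1.15*(-2.71 - -0.15) = -2.944
P* = 1/(1 + exp(--2.944)) = 0.05
P = 0.16 + (1 - 0.16) * 0.05
P = 0.202

0.202


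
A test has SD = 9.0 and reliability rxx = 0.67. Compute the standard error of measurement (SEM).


SEM = SD * sqrt(1 - rxx)
SEM = 9.0 * sqrt(1 - 0.67)
SEM = 9.0 * sqrt(0.33) = 9.0 * 0.574456
SEM = 5.1701

5.1701


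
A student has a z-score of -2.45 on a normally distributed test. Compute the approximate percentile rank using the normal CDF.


CDF(z) = 0.5 * (1 + erf(z/sqrt(2)))
erf(-1.7324) = -0.9857
CDF = 0.0071
Percentile rank = 0.0071 * 100 = 0.71

0.71


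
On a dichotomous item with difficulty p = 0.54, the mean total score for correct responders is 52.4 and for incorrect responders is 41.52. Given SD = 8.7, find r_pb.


q = 1 - p = 0.46
rpb = ((M1 - M0) / SD) * sqrt(p * q)
rpb = ((52.4 - 41.52) / 8.7) * sqrt(0.54 * 0.46)
rpb = 0.6233

0.6233


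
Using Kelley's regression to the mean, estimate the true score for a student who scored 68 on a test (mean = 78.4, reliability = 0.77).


T_est = rxx * X + (1 - rxx) * mean
T_est = 0.77 * 68 + 0.23 * 78.4
T_est = 52.36 + 18.032
T_est = 70.392

70.392


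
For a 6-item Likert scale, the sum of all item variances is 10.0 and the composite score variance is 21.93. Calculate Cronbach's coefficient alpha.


alpha = (k/(k-1)) * (1 - sum(si^2)/s_total^2)
= (6/5) * (1 - 10.0/21.93)
alpha = 0.6528

0.6528


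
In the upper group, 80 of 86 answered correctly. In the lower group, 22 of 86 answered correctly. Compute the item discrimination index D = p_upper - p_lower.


p_upper = 80/86 = 0.9302
p_lower = 22/86 = 0.2558
D = 0.9302 - 0.2558 = 0.6744

0.6744


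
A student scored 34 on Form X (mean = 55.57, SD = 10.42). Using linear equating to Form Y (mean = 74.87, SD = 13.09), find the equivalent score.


slope = SD_Y / SD_X = 13.09 / 10.42 ~ 1.2562
intercept = mean_Y - slope * mean_X = 74.87 - (13.09 / 10.42) * 55.57 ~ 5.0609
Y = slope * X + intercept. To avoid rounding drift from the rounded slope/intercept, evaluate the equivalent form Y = mean_Y + SD_Y * (X - mean_X) / SD_X at full precision:
Y = 74.87 + 13.09 * (34 - 55.57) / 10.42
Y = 74.87 - 13.09 * 21.57 / 10.42
Y = 74.87 - 282.3513 / 10.42
Y = 74.87 - 27.0971
Y = 47.7729

47.7729


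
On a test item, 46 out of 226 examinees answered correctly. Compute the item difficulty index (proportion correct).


Item difficulty p = number correct / total examinees
p = 46 / 226
p = 0.2035

0.2035


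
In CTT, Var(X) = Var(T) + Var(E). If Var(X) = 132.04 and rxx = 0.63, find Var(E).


var_true = rxx * var_obs = 0.63 * 132.04 = 83.1852
var_error = var_obs - var_true
var_error = 132.04 - 83.1852
var_error = 48.8548

48.8548


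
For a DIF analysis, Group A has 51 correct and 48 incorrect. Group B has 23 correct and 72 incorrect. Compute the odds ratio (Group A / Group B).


Odds_A = 51/48 = 1.0625
Odds_B = 23/72 = 0.3194
OR = Odds_A / Odds_B = 1.0625 / 0.3194
Exactly, OR = (51 * 72) / (48 * 23) = 3672 / 1104
OR = 3.3261

3.3261


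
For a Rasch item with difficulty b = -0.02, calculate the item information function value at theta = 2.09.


P = 1/(1+exp(-(2.09--0.02))) = 0.8919
I = P*(1-P) = 0.8919 * 0.1081
I = 0.0964

0.0964


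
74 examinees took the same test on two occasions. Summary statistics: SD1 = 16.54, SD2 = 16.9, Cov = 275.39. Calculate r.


r = cov(X,Y) / (SD_X * SD_Y)
r = 275.39 / (16.54 * 16.9)
r = 275.39 / 279.526
r = 0.9852

0.9852


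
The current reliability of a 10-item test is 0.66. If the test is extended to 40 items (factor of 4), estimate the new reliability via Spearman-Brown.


r_new = (n * rxx) / (1 + (n-1) * rxx)
r_new = (4 * 0.66) / (1 + 3 * 0.66)
r_new = 2.64 / 2.98
r_new = 0.8859

0.8859


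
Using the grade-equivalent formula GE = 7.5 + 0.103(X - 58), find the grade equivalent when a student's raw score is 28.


raw - median = 28 - 58 = -30
slope * diff = 0.103 * -30 = -3.09
GE = 7.5 + -3.09
GE = 4.41

4.41


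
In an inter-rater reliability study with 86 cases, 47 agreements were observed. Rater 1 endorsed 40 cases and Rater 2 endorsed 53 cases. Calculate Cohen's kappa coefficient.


P_o = 47/86 = 0.546512
P_e = (40*53 + 46*33) / 7396 = 0.491888
kappa = (P_o - P_e) / (1 - P_e)
kappa = (0.546512 - 0.491888) / (1 - 0.491888)
kappa = 0.1075

0.1075


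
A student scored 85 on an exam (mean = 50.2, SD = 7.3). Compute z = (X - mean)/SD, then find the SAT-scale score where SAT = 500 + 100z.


z = (X - mean) / SD = (85 - 50.2) / 7.3
z = 34.8 / 7.3
z = 4.7671
SAT-scale = SAT = 500 + 100z
Carry z at full precision (z = 34.8 / 7.3) into the conversion:
SAT-scale = 500 + 100 * (34.8 / 7.3) = 500 + 3480 / 7.3
SAT-scale = 500 + 476.7123
SAT-scale = 976.7123

976.7123


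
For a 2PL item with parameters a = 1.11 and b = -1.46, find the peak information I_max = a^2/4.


For 2PL, max info at theta = b = -1.46
I_max = a^2 / 4 = 1.11^2 / 4
= 1.2321 / 4
I_max = 0.308

0.308


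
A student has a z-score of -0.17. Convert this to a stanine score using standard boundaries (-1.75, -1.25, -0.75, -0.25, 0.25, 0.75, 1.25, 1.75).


Stanine boundaries: [-1.75, -1.25, -0.75, -0.25, 0.25, 0.75, 1.25, 1.75]
z = -0.17
Check each boundary:
  z >= -1.75 -> could be stanine 2
  z >= -1.25 -> could be stanine 3
  z >= -0.75 -> could be stanine 4
  z >= -0.25 -> could be stanine 5
  z < 0.25
  z < 0.75
  z < 1.25
  z < 1.75
Highest qualifying boundary gives stanine = 5

5


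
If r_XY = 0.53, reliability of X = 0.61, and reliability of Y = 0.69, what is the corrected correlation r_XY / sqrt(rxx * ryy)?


r_corrected = rxy / sqrt(rxx * ryy)
= 0.53 / sqrt(0.61 * 0.69)
= 0.53 / sqrt(0.4209)
= 0.53 / 0.648768
r_corrected = 0.8169

0.8169


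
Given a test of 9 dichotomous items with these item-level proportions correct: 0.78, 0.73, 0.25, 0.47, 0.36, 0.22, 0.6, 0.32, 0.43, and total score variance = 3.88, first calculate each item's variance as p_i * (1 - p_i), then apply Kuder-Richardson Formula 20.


For each item, compute p_i * q_i:
  Item 1: 0.78 * 0.22 = 0.1716
  Item 2: 0.73 * 0.27 = 0.1971
  Item 3: 0.25 * 0.75 = 0.1875
  Item 4: 0.47 * 0.53 = 0.2491
  Item 5: 0.36 * 0.64 = 0.2304
  Item 6: 0.22 * 0.78 = 0.1716
  Item 7: 0.6 * 0.4 = 0.24
  Item 8: 0.32 * 0.68 = 0.2176
  Item 9: 0.43 * 0.57 = 0.2451
Sum(p_i * q_i) = 0.1716 + 0.1971 + 0.1875 + 0.2491 + 0.2304 + 0.1716 + 0.24 + 0.2176 + 0.2451 = 1.91
KR-20 = (k/(k-1)) * (1 - Sum(p_i*q_i) / Var_total)
= (9/8) * (1 - 1.91/3.88)
= 1.125 * 0.5077
KR-20 = 0.5712

0.5712


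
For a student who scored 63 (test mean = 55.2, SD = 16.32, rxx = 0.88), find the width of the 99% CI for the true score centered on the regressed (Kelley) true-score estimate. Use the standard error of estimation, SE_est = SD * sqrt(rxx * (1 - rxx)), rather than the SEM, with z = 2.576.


True score estimate = 0.88*63 + 0.12*55.2 = 62.064
SE_est = SD * sqrt(rxx * (1 - rxx)) = 16.32 * sqrt(0.88 * 0.12) = 16.32 * sqrt(0.1056) = 5.303372
CI = T_est +/- z * SE_est, so width = 2 * z * SE_est = 2 * 2.576 * 5.303372
Width = 27.323

27.323


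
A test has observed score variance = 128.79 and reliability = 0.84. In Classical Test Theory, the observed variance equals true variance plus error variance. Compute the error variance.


var_true = rxx * var_obs = 0.84 * 128.79 = 108.1836
var_error = var_obs - var_true
var_error = 128.79 - 108.1836
var_error = 20.6064

20.6064


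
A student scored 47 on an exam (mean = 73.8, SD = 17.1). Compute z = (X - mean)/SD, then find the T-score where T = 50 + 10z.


z = (X - mean) / SD = (47 - 73.8) / 17.1
z = -26.8 / 17.1
z = -1.5673
T-score = T = 50 + 10z
Carry z at full precision (z = -26.8 / 17.1) into the conversion:
T-score = 50 + 10 * (-26.8 / 17.1) = 50 + -268 / 17.1
T-score = 50 + -15.6725
T-score = 34.3275

34.3275


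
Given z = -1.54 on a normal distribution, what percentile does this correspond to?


CDF(z) = 0.5 * (1 + erf(z/sqrt(2)))
erf(-1.0889) = -0.8764
CDF = 0.0618
Percentile rank = 0.0618 * 100 = 6.18

6.18


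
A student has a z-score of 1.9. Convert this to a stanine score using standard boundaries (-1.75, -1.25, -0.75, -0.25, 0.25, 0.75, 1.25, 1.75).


Stanine boundaries: [-1.75, -1.25, -0.75, -0.25, 0.25, 0.75, 1.25, 1.75]
z = 1.9
Check each boundary:
  z >= -1.75 -> could be stanine 2
  z >= -1.25 -> could be stanine 3
  z >= -0.75 -> could be stanine 4
  z >= -0.25 -> could be stanine 5
  z >= 0.25 -> could be stanine 6
  z >= 0.75 -> could be stanine 7
  z >= 1.25 -> could be stanine 8
  z >= 1.75 -> could be stanine 9
Highest qualifying boundary gives stanine = 9

9


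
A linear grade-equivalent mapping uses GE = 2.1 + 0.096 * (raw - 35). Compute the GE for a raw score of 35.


raw - median = 35 - 35 = 0
slope * diff = 0.096 * 0 = 0.0
GE = 2.1 + 0.0
GE = 2.1

2.1


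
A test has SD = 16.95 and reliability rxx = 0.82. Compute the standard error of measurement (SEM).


SEM = SD * sqrt(1 - rxx)
SEM = 16.95 * sqrt(1 - 0.82)
SEM = 16.95 * sqrt(0.18) = 16.95 * 0.424264
SEM = 7.1913

7.1913


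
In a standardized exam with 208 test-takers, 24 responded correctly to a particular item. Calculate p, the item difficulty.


Item difficulty p = number correct / total examinees
p = 24 / 208
p = 0.1154

0.1154


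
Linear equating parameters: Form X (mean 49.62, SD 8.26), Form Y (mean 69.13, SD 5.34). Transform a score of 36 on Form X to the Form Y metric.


slope = SD_Y / SD_X = 5.34 / 8.26 ~ 0.6465
intercept = mean_Y - slope * mean_X = 69.13 - (5.34 / 8.26) * 49.62 ~ 37.0512
Y = slope * X + intercept. To avoid rounding drift from the rounded slope/intercept, evaluate the equivalent form Y = mean_Y + SD_Y * (X - mean_X) / SD_X at full precision:
Y = 69.13 + 5.34 * (36 - 49.62) / 8.26
Y = 69.13 - 5.34 * 13.62 / 8.26
Y = 69.13 - 72.7308 / 8.26
Y = 69.13 - 8.8052
Y = 60.3248

60.3248


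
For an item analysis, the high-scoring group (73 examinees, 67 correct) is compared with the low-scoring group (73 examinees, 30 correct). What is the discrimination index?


p_upper = 67/73 = 0.9178
p_lower = 30/73 = 0.411
D = 0.9178 - 0.411 = 0.5068

0.5068


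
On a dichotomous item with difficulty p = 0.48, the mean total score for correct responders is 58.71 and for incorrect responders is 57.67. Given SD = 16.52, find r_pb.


q = 1 - p = 0.52
rpb = ((M1 - M0) / SD) * sqrt(p * q)
rpb = ((58.71 - 57.67) / 16.52) * sqrt(0.48 * 0.52)
rpb = 0.0315

0.0315


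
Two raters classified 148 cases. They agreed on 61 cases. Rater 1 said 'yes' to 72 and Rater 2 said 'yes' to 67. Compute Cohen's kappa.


P_o = 61/148 = 0.412162
P_e = (72*67 + 76*81) / 21904 = 0.501278
kappa = (P_o - P_e) / (1 - P_e)
kappa = (0.412162 - 0.501278) / (1 - 0.501278)
kappa = -0.1787

-0.1787


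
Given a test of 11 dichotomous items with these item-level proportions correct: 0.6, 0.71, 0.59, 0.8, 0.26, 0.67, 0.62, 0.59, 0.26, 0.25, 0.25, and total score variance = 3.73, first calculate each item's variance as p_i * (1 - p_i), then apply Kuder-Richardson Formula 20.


For each item, compute p_i * q_i:
  Item 1: 0.6 * 0.4 = 0.24
  Item 2: 0.71 * 0.29 = 0.2059
  Item 3: 0.59 * 0.41 = 0.2419
  Item 4: 0.8 * 0.2 = 0.16
  Item 5: 0.26 * 0.74 = 0.1924
  Item 6: 0.67 * 0.33 = 0.2211
  Item 7: 0.62 * 0.38 = 0.2356
  Item 8: 0.59 * 0.41 = 0.2419
  Item 9: 0.26 * 0.74 = 0.1924
  Item 10: 0.25 * 0.75 = 0.1875
  Item 11: 0.25 * 0.75 = 0.1875
Sum(p_i * q_i) = 0.24 + 0.2059 + 0.2419 + 0.16 + 0.1924 + 0.2211 + 0.2356 + 0.2419 + 0.1924 + 0.1875 + 0.1875 = 2.3062
KR-20 = (k/(k-1)) * (1 - Sum(p_i*q_i) / Var_total)
= (11/10) * (1 - 2.3062/3.73)
= 1.1 * 0.3817
KR-20 = 0.4199

0.4199


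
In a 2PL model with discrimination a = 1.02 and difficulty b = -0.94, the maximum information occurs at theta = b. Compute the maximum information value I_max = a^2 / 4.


For 2PL, max info at theta = b = -0.94
I_max = a^2 / 4 = 1.02^2 / 4
= 1.0404 / 4
I_max = 0.2601

0.2601


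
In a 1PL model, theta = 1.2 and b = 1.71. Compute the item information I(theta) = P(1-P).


P = 1/(1+exp(-(1.2-1.71))) = 0.3752
I = P*(1-P) = 0.3752 * 0.6248
I = 0.2344

0.2344


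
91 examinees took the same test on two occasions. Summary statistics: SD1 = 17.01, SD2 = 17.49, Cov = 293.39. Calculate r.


r = cov(X,Y) / (SD_X * SD_Y)
r = 293.39 / (17.01 * 17.49)
r = 293.39 / 297.5049
r = 0.9862

0.9862


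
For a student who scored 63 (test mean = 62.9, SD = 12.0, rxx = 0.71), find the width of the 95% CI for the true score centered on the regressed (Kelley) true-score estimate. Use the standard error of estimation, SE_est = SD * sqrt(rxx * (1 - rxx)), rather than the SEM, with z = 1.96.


True score estimate = 0.71*63 + 0.29*62.9 = 62.971
SE_est = SD * sqrt(rxx * (1 - rxx)) = 12.0 * sqrt(0.71 * 0.29) = 12.0 * sqrt(0.2059) = 5.445145
CI = T_est +/- z * SE_est, so width = 2 * z * SE_est = 2 * 1.96 * 5.445145
Width = 21.345

21.345


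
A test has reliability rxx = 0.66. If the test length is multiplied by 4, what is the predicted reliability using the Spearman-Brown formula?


r_new = (n * rxx) / (1 + (n-1) * rxx)
r_new = (4 * 0.66) / (1 + 3 * 0.66)
r_new = 2.64 / 2.98
r_new = 0.8859

0.8859


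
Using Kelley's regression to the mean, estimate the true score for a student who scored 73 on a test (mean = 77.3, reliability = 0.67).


T_est = rxx * X + (1 - rxx) * mean
T_est = 0.67 * 73 + 0.33 * 77.3
T_est = 48.91 + 25.509
T_est = 74.419

74.419


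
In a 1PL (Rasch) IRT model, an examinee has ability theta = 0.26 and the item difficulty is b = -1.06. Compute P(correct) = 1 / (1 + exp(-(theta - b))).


theta - b = 0.26 - -1.06 = 1.32
exp(-(theta - b)) = exp(-1.32) = 0.2671
P = 1 / (1 + 0.2671)
P = 0.7892

0.7892


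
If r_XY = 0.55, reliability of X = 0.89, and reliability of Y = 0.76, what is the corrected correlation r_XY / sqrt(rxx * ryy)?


r_corrected = rxy / sqrt(rxx * ryy)
= 0.55 / sqrt(0.89 * 0.76)
= 0.55 / sqrt(0.6764)
= 0.55 / 0.822435
r_corrected = 0.6687

0.6687


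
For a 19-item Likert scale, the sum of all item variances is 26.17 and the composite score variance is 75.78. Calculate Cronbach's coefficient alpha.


alpha = (k/(k-1)) * (1 - sum(si^2)/s_total^2)
= (19/18) * (1 - 26.17/75.78)
alpha = 0.691

0.691


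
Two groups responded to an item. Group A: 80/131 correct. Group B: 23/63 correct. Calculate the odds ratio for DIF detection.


Odds_A = 80/51 = 1.5686
Odds_B = 23/40 = 0.575
OR = Odds_A / Odds_B = 1.5686 / 0.575
Exactly, OR = (80 * 40) / (51 * 23) = 3200 / 1173
OR = 2.728

2.728


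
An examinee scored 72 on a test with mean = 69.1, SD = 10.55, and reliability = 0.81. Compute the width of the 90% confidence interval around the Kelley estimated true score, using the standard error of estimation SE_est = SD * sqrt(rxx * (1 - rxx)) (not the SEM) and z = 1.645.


True score estimate = 0.81*72 + 0.19*69.1 = 71.449
SE_est = SD * sqrt(rxx * (1 - rxx)) = 10.55 * sqrt(0.81 * 0.19) = 10.55 * sqrt(0.1539) = 4.138775
CI = T_est +/- z * SE_est, so width = 2 * z * SE_est = 2 * 1.645 * 4.138775
Width = 13.6166

13.6166
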